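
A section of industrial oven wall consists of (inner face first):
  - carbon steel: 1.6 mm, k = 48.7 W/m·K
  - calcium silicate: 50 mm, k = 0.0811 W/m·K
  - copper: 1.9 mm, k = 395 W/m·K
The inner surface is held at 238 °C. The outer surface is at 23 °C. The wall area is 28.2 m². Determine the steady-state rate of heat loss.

Q ≈ 9830 W

Using the resistance-network approach (series):
R_carbon steel = L/(kA) = 0.0016/(48.7×28.2) = 1.165×10^-6 K/W
R_calcium silicate = L/(kA) = 0.05/(0.0811×28.2) = 0.02186 K/W
R_copper = L/(kA) = 0.0019/(395×28.2) = 1.706×10^-7 K/W
R_total = 0.02186 K/W
Q = ΔT / R_total = 215 / 0.02186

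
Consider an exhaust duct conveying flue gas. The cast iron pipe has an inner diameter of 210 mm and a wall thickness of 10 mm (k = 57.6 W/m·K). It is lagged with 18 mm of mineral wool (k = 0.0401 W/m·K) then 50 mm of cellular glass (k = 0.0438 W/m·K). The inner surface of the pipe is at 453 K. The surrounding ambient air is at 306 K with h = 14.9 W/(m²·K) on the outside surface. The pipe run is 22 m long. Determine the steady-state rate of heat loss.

Cylindrical conduction, so R = ln(r₂/r₁)/(2πkL) per layer, in series:
R_cast iron pipe wall = ln(115/105)/(2π×57.6×22) = 1.143×10^-5 K/W
R_mineral wool = ln(133/115)/(2π×0.0401×22) = 0.02623 K/W
R_cellular glass = ln(183/133)/(2π×0.0438×22) = 0.05271 K/W
R_outer film = 1/(h_o·2πr_oL) = 1/(14.9×2π×0.183×22) = 0.002653 K/W
R_total = 0.08161 K/W
Q = ΔT/R_total = 147/0.08161

Q ≈ 1800 W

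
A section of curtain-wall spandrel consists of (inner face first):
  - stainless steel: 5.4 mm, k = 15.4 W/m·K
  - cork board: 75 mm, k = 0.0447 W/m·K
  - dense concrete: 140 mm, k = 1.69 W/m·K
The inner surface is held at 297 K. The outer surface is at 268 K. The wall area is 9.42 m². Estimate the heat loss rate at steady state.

Series thermal resistances:
R_stainless steel = L/(kA) = 0.0054/(15.4×9.42) = 3.722×10^-5 K/W
R_cork board = L/(kA) = 0.075/(0.0447×9.42) = 0.1781 K/W
R_dense concrete = L/(kA) = 0.14/(1.69×9.42) = 0.008794 K/W
R_total = 0.1869 K/W
Q = ΔT / R_total = 29 / 0.1869

Q ≈ 155 W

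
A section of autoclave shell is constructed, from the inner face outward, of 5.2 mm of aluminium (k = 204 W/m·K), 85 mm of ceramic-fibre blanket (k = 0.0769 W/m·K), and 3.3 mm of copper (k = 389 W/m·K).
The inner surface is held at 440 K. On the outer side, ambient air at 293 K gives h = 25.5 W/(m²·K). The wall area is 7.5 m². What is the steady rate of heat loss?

Q ≈ 963 W

Model the wall as resistances in series:
R_aluminium = L/(kA) = 0.0052/(204×7.5) = 3.399×10^-6 K/W
R_ceramic-fibre blanket = L/(kA) = 0.085/(0.0769×7.5) = 0.1474 K/W
R_copper = L/(kA) = 0.0033/(389×7.5) = 1.131×10^-6 K/W
R_outer film = 1/(h_o·A) = 1/(25.5×7.5) = 0.005229 K/W
R_total = 0.1526 K/W
Q = ΔT / R_total = 147 / 0.1526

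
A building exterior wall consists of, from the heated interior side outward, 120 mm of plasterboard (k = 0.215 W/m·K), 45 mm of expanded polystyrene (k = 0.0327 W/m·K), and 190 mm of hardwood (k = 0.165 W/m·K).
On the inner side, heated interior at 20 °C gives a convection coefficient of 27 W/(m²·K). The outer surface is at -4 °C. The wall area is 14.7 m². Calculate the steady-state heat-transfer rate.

Treating each layer as a thermal resistance in series:
R_inner film = 1/(h_i·A) = 1/(27×14.7) = 0.00252 K/W
R_plasterboard = L/(kA) = 0.12/(0.215×14.7) = 0.03797 K/W
R_expanded polystyrene = L/(kA) = 0.045/(0.0327×14.7) = 0.09362 K/W
R_hardwood = L/(kA) = 0.19/(0.165×14.7) = 0.07833 K/W
R_total = 0.2124 K/W
Q = ΔT / R_total = 24 / 0.2124

Q ≈ 113 W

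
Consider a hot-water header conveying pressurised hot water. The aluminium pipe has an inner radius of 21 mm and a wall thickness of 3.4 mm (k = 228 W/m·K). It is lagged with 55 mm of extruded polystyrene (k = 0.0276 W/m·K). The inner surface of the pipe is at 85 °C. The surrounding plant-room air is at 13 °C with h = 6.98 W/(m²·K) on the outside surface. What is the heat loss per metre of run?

Per-layer cylindrical resistances, series-summed:
R_aluminium pipe wall = ln(24.4/21)/(2π×228×1) = 1.047×10^-4 K/W
R_extruded polystyrene = ln(79.4/24.4)/(2π×0.0276×1) = 6.804 K/W
R_outer film = 1/(h_o·2πr_oL) = 1/(6.98×2π×0.0794×1) = 0.2872 K/W
R_total = 7.091 K/W
Q = ΔT/R_total = 72/7.091

q′ ≈ 10.2 W/m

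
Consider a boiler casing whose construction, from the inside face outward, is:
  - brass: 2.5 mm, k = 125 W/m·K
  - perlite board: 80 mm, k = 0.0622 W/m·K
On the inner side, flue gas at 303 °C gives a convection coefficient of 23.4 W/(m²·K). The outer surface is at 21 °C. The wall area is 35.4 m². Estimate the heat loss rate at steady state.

Q ≈ 7510 W

Using the resistance-network approach (series):
R_inner film = 1/(h_i·A) = 1/(23.4×35.4) = 0.001207 K/W
R_brass = L/(kA) = 0.0025/(125×35.4) = 5.65×10^-7 K/W
R_perlite board = L/(kA) = 0.08/(0.0622×35.4) = 0.03633 K/W
R_total = 0.03754 K/W
Q = ΔT / R_total = 282 / 0.03754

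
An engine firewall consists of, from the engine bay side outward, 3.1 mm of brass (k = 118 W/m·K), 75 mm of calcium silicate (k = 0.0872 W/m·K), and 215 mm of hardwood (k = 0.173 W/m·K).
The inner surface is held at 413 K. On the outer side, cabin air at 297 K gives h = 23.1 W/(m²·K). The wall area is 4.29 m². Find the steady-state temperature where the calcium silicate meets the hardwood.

Treating each layer as a thermal resistance in series:
R_brass = L/(kA) = 0.0031/(118×4.29) = 6.124×10^-6 K/W
R_calcium silicate = L/(kA) = 0.075/(0.0872×4.29) = 0.2005 K/W
R_hardwood = L/(kA) = 0.215/(0.173×4.29) = 0.2897 K/W
R_outer film = 1/(h_o·A) = 1/(23.1×4.29) = 0.01009 K/W
R_total = 0.5003 K/W;  Q = ΔT/R_total = 116/0.5003 = 231.9 W
T_interface = T_inner − Q·ΣR(inner→interface) = 413 − 232×0.2005

T ≈ 367 K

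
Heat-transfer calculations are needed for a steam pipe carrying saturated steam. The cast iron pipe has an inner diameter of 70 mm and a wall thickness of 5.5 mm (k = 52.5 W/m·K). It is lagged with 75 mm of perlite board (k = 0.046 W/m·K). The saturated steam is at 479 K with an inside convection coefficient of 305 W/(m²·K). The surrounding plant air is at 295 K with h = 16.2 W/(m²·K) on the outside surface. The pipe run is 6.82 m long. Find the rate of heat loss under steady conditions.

Per-layer cylindrical resistances, series-summed:
R_inner film = 1/(h_i·2πr₁L) = 1/(305×2π×0.035×6.82) = 0.002186 K/W
R_cast iron pipe wall = ln(40.5/35)/(2π×52.5×6.82) = 6.488×10^-5 K/W
R_perlite board = ln(115.5/40.5)/(2π×0.046×6.82) = 0.5317 K/W
R_outer film = 1/(h_o·2πr_oL) = 1/(16.2×2π×0.1155×6.82) = 0.01247 K/W
R_total = 0.5464 K/W
Q = ΔT/R_total = 184/0.5464

Q ≈ 337 W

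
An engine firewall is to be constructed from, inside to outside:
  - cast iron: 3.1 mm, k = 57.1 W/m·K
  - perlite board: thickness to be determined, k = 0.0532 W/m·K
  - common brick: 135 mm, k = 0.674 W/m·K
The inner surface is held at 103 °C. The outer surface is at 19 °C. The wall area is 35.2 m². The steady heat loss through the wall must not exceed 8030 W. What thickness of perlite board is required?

L ≈ 8.93 mm

Treating each layer as a thermal resistance in series:
R_cast iron = L/(kA) = 0.0031/(57.1×35.2) = 1.542×10^-6 K/W
R_common brick = L/(kA) = 0.135/(0.674×35.2) = 0.00569 K/W
Sum of the known resistances R_other = 0.005692 K/W
Required total resistance R_tot = ΔT/Q_allow = 84/8030 = 0.01046 K/W
R_perlite board = R_tot − R_other = 0.004769 K/W
L = R·k·A = 0.004769×0.0532×35.2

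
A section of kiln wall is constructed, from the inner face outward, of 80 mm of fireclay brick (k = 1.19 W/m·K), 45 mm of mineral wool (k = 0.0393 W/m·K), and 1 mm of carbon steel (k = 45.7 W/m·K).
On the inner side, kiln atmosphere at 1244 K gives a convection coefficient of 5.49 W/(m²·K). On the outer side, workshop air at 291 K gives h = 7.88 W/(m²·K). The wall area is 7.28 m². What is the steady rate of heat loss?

Model the wall as resistances in series:
R_inner film = 1/(h_i·A) = 1/(5.49×7.28) = 0.02502 K/W
R_fireclay brick = L/(kA) = 0.08/(1.19×7.28) = 0.009234 K/W
R_mineral wool = L/(kA) = 0.045/(0.0393×7.28) = 0.1573 K/W
R_carbon steel = L/(kA) = 0.001/(45.7×7.28) = 3.006×10^-6 K/W
R_outer film = 1/(h_o·A) = 1/(7.88×7.28) = 0.01743 K/W
R_total = 0.209 K/W
Q = ΔT / R_total = 953 / 0.209

Q ≈ 4560 W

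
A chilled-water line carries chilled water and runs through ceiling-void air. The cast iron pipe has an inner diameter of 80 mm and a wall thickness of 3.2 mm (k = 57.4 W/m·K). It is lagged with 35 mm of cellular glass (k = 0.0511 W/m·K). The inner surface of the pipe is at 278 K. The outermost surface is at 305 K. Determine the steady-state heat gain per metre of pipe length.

Cylindrical conduction, so R = ln(r₂/r₁)/(2πkL) per layer, in series:
R_cast iron pipe wall = ln(43.2/40)/(2π×57.4×1) = 2.134×10^-4 K/W
R_cellular glass = ln(78.2/43.2)/(2π×0.0511×1) = 1.848 K/W
R_total = 1.848 K/W
Q = ΔT/R_total = 27/1.848

q′ ≈ 14.6 W/m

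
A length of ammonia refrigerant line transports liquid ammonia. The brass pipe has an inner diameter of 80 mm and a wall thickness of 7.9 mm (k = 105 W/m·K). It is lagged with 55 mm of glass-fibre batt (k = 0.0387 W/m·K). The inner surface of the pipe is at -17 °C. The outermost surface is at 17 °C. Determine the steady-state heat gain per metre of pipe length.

For a radial system each layer contributes R = ln(r_out/r_in)/(2πkL); films add R = 1/(hA).
R_brass pipe wall = ln(47.9/40)/(2π×105×1) = 2.732×10^-4 K/W
R_glass-fibre batt = ln(102.9/47.9)/(2π×0.0387×1) = 3.145 K/W
R_total = 3.145 K/W
Q = ΔT/R_total = 34/3.145

q′ ≈ 10.8 W/m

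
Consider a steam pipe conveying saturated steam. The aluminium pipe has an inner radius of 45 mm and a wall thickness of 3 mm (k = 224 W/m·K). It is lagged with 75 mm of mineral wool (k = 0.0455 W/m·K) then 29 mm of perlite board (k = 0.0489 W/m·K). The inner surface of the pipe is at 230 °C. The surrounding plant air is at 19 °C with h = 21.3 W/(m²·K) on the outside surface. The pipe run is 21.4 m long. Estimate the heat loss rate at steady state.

Treating each annulus and film as a series resistance:
R_aluminium pipe wall = ln(48/45)/(2π×224×21.4) = 2.143×10^-6 K/W
R_mineral wool = ln(123/48)/(2π×0.0455×21.4) = 0.1538 K/W
R_perlite board = ln(152/123)/(2π×0.0489×21.4) = 0.0322 K/W
R_outer film = 1/(h_o·2πr_oL) = 1/(21.3×2π×0.152×21.4) = 0.002297 K/W
R_total = 0.1883 K/W
Q = ΔT/R_total = 211/0.1883

Q ≈ 1120 W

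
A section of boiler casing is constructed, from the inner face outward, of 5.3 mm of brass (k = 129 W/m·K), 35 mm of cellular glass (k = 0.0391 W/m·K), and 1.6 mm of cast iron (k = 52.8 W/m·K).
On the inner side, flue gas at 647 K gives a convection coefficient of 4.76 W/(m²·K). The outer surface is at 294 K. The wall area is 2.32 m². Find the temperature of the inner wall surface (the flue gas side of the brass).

T ≈ 580 K

Thermal resistances in series:
R_inner film = 1/(h_i·A) = 1/(4.76×2.32) = 0.09055 K/W
R_brass = L/(kA) = 0.0053/(129×2.32) = 1.771×10^-5 K/W
R_cellular glass = L/(kA) = 0.035/(0.0391×2.32) = 0.3858 K/W
R_cast iron = L/(kA) = 0.0016/(52.8×2.32) = 1.306×10^-5 K/W
R_total = 0.4764 K/W;  Q = ΔT/R_total = 353/0.4764 = 740.9 W
T_interface = T_inner − Q·ΣR(inner→interface) = 647 − 741×0.09055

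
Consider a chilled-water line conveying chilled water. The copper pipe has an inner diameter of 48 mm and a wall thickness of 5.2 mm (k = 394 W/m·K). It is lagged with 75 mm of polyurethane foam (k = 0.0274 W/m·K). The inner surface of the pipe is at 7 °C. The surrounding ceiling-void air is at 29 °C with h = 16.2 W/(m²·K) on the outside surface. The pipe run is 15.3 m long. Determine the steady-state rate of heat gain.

Q ≈ 45 W

Cylindrical conduction, so R = ln(r₂/r₁)/(2πkL) per layer, in series:
R_copper pipe wall = ln(29.2/24)/(2π×394×15.3) = 5.178×10^-6 K/W
R_polyurethane foam = ln(104.2/29.2)/(2π×0.0274×15.3) = 0.483 K/W
R_outer film = 1/(h_o·2πr_oL) = 1/(16.2×2π×0.1042×15.3) = 0.006162 K/W
R_total = 0.4891 K/W
Q = ΔT/R_total = 22/0.4891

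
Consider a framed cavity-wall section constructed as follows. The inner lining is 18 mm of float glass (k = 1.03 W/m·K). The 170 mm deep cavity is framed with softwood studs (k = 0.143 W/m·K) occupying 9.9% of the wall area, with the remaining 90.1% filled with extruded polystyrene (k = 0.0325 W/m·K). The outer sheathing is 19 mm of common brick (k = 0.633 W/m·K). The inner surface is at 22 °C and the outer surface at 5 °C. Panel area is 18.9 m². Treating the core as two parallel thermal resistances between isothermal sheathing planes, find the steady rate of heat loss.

Q ≈ 81.1 W

Sheathing layers in series; stud and cavity paths in parallel between them.
R_inner = 0.018/(1.03×18.9) = 9.246×10^-4 K/W
R_stud  = 0.17/(0.143×0.099×18.9) = 0.6354 K/W
R_cav   = 0.17/(0.0325×0.901×18.9) = 0.3072 K/W
1/R_core = 1/R_stud + 1/R_cav → R_core = 0.2071 K/W
R_outer = 0.019/(0.633×18.9) = 0.001588 K/W
R_total = 0.2096 K/W
Q = ΔT/R_total = 17/0.2096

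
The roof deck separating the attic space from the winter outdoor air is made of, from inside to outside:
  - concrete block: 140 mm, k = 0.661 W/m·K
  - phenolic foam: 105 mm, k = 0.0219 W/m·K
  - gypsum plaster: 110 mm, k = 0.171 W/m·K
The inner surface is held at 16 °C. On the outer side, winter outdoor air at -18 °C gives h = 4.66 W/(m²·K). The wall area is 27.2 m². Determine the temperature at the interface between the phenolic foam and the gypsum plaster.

T ≈ -13 °C

Thermal resistances in series:
R_concrete block = L/(kA) = 0.14/(0.661×27.2) = 0.007787 K/W
R_phenolic foam = L/(kA) = 0.105/(0.0219×27.2) = 0.1763 K/W
R_gypsum plaster = L/(kA) = 0.11/(0.171×27.2) = 0.02365 K/W
R_outer film = 1/(h_o·A) = 1/(4.66×27.2) = 0.007889 K/W
R_total = 0.2156 K/W;  Q = ΔT/R_total = 34/0.2156 = 157.7 W
T_interface = T_inner − Q·ΣR(inner→interface) = 16 − 158×0.1841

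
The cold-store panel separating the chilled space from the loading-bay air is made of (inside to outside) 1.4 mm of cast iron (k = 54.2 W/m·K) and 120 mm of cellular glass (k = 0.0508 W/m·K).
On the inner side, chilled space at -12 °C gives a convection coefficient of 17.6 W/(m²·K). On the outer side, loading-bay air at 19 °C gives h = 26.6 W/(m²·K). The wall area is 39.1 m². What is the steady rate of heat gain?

Q ≈ 493 W

Model the wall as resistances in series:
R_inner film = 1/(h_i·A) = 1/(17.6×39.1) = 0.001453 K/W
R_cast iron = L/(kA) = 0.0014/(54.2×39.1) = 6.606×10^-7 K/W
R_cellular glass = L/(kA) = 0.12/(0.0508×39.1) = 0.06041 K/W
R_outer film = 1/(h_o·A) = 1/(26.6×39.1) = 9.615×10^-4 K/W
R_total = 0.06283 K/W
Q = ΔT / R_total = 31 / 0.06283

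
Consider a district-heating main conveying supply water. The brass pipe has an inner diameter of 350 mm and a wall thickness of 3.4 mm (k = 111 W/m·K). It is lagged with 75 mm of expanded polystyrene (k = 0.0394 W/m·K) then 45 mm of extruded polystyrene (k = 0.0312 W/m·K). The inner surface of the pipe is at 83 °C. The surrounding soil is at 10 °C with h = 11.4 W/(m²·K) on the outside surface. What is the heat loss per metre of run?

For a radial system each layer contributes R = ln(r_out/r_in)/(2πkL); films add R = 1/(hA).
R_brass pipe wall = ln(178.4/175)/(2π×111×1) = 2.759×10^-5 K/W
R_expanded polystyrene = ln(253.4/178.4)/(2π×0.0394×1) = 1.418 K/W
R_extruded polystyrene = ln(298.4/253.4)/(2π×0.0312×1) = 0.8339 K/W
R_outer film = 1/(h_o·2πr_oL) = 1/(11.4×2π×0.2984×1) = 0.04679 K/W
R_total = 2.298 K/W
Q = ΔT/R_total = 73/2.298

q′ ≈ 31.8 W/m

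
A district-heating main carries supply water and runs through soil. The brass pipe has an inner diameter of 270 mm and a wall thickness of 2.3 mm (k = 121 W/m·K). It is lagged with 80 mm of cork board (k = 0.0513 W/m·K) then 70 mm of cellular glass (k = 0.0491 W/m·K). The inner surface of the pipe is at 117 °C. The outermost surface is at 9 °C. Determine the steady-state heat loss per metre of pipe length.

Radial resistances (cylindrical: R_cond = ln(r_o/r_i)/(2πkL), R_conv = 1/(h·2πrL)):
R_brass pipe wall = ln(137.3/135)/(2π×121×1) = 2.222×10^-5 K/W
R_cork board = ln(217.3/137.3)/(2π×0.0513×1) = 1.424 K/W
R_cellular glass = ln(287.3/217.3)/(2π×0.0491×1) = 0.9052 K/W
R_total = 2.33 K/W
Q = ΔT/R_total = 108/2.33

q′ ≈ 46.4 W/m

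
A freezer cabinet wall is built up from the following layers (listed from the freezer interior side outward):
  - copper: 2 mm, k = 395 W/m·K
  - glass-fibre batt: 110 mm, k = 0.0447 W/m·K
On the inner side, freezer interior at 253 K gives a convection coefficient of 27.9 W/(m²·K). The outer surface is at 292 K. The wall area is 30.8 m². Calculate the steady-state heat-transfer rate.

Thermal resistances in series:
R_inner film = 1/(h_i·A) = 1/(27.9×30.8) = 0.001164 K/W
R_copper = L/(kA) = 0.002/(395×30.8) = 1.644×10^-7 K/W
R_glass-fibre batt = L/(kA) = 0.11/(0.0447×30.8) = 0.0799 K/W
R_total = 0.08106 K/W
Q = ΔT / R_total = 39 / 0.08106

Q ≈ 481 W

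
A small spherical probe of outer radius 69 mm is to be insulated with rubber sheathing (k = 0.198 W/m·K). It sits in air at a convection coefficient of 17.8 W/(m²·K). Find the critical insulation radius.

For a sphere r_cr = 2k/h = 2×0.198/17.8
r_cr = 22.2 mm; since the bare radius (69 mm) is above r_cr, any added insulation will reduce heat loss.

r_cr ≈ 22.2 mm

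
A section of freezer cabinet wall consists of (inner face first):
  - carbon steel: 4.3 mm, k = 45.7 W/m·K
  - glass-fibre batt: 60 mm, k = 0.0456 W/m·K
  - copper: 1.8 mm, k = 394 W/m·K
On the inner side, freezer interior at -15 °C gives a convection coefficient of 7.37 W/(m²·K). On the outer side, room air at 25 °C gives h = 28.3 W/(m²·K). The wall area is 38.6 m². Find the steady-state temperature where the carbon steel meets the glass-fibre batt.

Series thermal resistances:
R_inner film = 1/(h_i·A) = 1/(7.37×38.6) = 0.003515 K/W
R_carbon steel = L/(kA) = 0.0043/(45.7×38.6) = 2.438×10^-6 K/W
R_glass-fibre batt = L/(kA) = 0.06/(0.0456×38.6) = 0.03409 K/W
R_copper = L/(kA) = 0.0018/(394×38.6) = 1.184×10^-7 K/W
R_outer film = 1/(h_o·A) = 1/(28.3×38.6) = 9.154×10^-4 K/W
R_total = 0.03852 K/W;  Q = ΔT/R_total = 40/0.03852 = 1038 W
T_interface = T_inner + Q·ΣR(inner→interface) = -15 + 1040×0.003518

T ≈ -11.3 °C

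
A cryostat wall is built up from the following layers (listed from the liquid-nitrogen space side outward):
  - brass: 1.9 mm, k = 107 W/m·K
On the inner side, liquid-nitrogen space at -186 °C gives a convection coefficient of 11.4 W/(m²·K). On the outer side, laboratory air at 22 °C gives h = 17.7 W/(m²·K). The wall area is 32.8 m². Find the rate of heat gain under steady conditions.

Q ≈ 47300 W

Model the wall as resistances in series:
R_inner film = 1/(h_i·A) = 1/(11.4×32.8) = 0.002674 K/W
R_brass = L/(kA) = 0.0019/(107×32.8) = 5.414×10^-7 K/W
R_outer film = 1/(h_o·A) = 1/(17.7×32.8) = 0.001722 K/W
R_total = 0.004397 K/W
Q = ΔT / R_total = 208 / 0.004397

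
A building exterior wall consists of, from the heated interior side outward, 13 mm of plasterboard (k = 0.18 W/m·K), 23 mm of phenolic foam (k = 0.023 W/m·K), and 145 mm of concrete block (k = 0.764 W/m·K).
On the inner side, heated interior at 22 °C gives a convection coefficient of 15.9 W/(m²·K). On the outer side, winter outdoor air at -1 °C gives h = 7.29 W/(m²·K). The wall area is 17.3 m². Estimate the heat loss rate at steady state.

Thermal resistances in series:
R_inner film = 1/(h_i·A) = 1/(15.9×17.3) = 0.003635 K/W
R_plasterboard = L/(kA) = 0.013/(0.18×17.3) = 0.004175 K/W
R_phenolic foam = L/(kA) = 0.023/(0.023×17.3) = 0.0578 K/W
R_concrete block = L/(kA) = 0.145/(0.764×17.3) = 0.01097 K/W
R_outer film = 1/(h_o·A) = 1/(7.29×17.3) = 0.007929 K/W
R_total = 0.08451 K/W
Q = ΔT / R_total = 23 / 0.08451

Q ≈ 272 W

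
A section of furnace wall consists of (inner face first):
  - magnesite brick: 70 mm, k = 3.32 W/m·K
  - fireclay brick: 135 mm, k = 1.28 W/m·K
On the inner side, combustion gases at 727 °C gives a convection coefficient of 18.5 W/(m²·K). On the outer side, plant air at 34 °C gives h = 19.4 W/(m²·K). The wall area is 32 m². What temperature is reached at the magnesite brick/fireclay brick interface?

Series thermal resistances:
R_inner film = 1/(h_i·A) = 1/(18.5×32) = 0.001689 K/W
R_magnesite brick = L/(kA) = 0.07/(3.32×32) = 6.589×10^-4 K/W
R_fireclay brick = L/(kA) = 0.135/(1.28×32) = 0.003296 K/W
R_outer film = 1/(h_o·A) = 1/(19.4×32) = 0.001611 K/W
R_total = 0.007255 K/W;  Q = ΔT/R_total = 693/0.007255 = 95520 W
T_interface = T_inner − Q·ΣR(inner→interface) = 727 − 95500×0.002348

T ≈ 503 °C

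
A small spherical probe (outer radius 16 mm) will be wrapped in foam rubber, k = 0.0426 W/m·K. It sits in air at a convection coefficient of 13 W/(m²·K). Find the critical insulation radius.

r_cr ≈ 6.55 mm

For a sphere r_cr = 2k/h = 2×0.0426/13
r_cr = 6.55 mm; since the bare radius (16 mm) is above r_cr, any added insulation will reduce heat loss.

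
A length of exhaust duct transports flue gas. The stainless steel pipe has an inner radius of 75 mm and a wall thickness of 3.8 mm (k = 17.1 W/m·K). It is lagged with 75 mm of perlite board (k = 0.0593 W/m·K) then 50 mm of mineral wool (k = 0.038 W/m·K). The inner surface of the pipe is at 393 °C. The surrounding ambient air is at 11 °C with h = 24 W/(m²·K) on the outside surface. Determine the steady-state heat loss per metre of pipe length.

q′ ≈ 127 W/m

Per-layer cylindrical resistances, series-summed:
R_stainless steel pipe wall = ln(78.8/75)/(2π×17.1×1) = 4.6×10^-4 K/W
R_perlite board = ln(153.8/78.8)/(2π×0.0593×1) = 1.795 K/W
R_mineral wool = ln(203.8/153.8)/(2π×0.038×1) = 1.179 K/W
R_outer film = 1/(h_o·2πr_oL) = 1/(24×2π×0.2038×1) = 0.03254 K/W
R_total = 3.007 K/W
Q = ΔT/R_total = 382/3.007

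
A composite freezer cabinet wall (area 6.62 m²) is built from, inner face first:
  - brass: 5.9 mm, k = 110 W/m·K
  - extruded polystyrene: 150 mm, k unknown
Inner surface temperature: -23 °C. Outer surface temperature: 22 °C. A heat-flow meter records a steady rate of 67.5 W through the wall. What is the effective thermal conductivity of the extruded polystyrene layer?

Using the resistance-network approach (series):
R_brass = L/(kA) = 0.0059/(110×6.62) = 8.102×10^-6 K/W
Sum of known resistances R_other = 8.102×10^-6 K/W
Total R = ΔT/Q = 45/67.5 = 0.6667 K/W
R_extruded polystyrene = R_total − R_other = 0.6667 K/W
k = L/(R·A) = 0.15/(0.6667×6.62)

k ≈ 0.034 W/(m·K)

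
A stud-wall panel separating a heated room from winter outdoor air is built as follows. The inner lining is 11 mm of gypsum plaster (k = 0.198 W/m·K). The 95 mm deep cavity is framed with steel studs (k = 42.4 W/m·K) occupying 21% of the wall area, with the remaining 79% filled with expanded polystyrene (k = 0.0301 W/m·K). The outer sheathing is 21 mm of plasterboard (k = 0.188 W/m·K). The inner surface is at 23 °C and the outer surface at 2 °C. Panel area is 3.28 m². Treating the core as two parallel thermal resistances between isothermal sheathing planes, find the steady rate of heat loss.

Q ≈ 387 W

Sheathing layers in series; stud and cavity paths in parallel between them.
R_inner = 0.011/(0.198×3.28) = 0.01694 K/W
R_stud  = 0.095/(42.4×0.21×3.28) = 0.003253 K/W
R_cav   = 0.095/(0.0301×0.79×3.28) = 1.218 K/W
1/R_core = 1/R_stud + 1/R_cav → R_core = 0.003244 K/W
R_outer = 0.021/(0.188×3.28) = 0.03406 K/W
R_total = 0.05424 K/W
Q = ΔT/R_total = 21/0.05424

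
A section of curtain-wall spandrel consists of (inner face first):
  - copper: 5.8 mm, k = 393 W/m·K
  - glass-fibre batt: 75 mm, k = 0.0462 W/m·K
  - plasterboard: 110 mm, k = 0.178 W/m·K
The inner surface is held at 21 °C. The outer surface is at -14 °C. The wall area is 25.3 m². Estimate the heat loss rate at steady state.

Model the wall as resistances in series:
R_copper = L/(kA) = 0.0058/(393×25.3) = 5.833×10^-7 K/W
R_glass-fibre batt = L/(kA) = 0.075/(0.0462×25.3) = 0.06417 K/W
R_plasterboard = L/(kA) = 0.11/(0.178×25.3) = 0.02443 K/W
R_total = 0.08859 K/W
Q = ΔT / R_total = 35 / 0.08859

Q ≈ 395 W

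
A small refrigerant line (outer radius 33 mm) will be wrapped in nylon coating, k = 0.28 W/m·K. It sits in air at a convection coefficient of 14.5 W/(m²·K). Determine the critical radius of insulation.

r_cr ≈ 19.3 mm

For a cylinder r_cr = k/h = 0.28/14.5
r_cr = 19.3 mm; since the bare radius (33 mm) is above r_cr, any added insulation will reduce heat loss.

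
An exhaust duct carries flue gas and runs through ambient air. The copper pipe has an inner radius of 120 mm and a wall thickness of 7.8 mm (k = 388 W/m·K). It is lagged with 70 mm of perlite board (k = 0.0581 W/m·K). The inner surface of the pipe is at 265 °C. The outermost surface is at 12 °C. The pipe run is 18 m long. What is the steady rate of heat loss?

For a radial system each layer contributes R = ln(r_out/r_in)/(2πkL); films add R = 1/(hA).
R_copper pipe wall = ln(127.8/120)/(2π×388×18) = 1.435×10^-6 K/W
R_perlite board = ln(197.8/127.8)/(2π×0.0581×18) = 0.06647 K/W
R_total = 0.06647 K/W
Q = ΔT/R_total = 253/0.06647

Q ≈ 3810 W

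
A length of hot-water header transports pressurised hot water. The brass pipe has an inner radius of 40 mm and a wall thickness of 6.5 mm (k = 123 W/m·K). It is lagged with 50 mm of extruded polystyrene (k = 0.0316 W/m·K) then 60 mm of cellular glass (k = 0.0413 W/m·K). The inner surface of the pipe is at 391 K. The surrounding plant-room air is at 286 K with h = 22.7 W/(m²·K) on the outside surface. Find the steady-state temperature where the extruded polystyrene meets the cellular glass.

T ≈ 322 K

Per-layer cylindrical resistances, series-summed:
R_brass pipe wall = ln(46.5/40)/(2π×123×1) = 1.948×10^-4 K/W
R_extruded polystyrene = ln(96.5/46.5)/(2π×0.0316×1) = 3.677 K/W
R_cellular glass = ln(156.5/96.5)/(2π×0.0413×1) = 1.863 K/W
R_outer film = 1/(h_o·2πr_oL) = 1/(22.7×2π×0.1565×1) = 0.0448 K/W
R_total = 5.585 K/W
Q = ΔT/R_total = 105/5.585
Q = 18.8 W/m
T_interface = T_inner − Q·ΣR(inner→interface) = 391 − 18.8×3.677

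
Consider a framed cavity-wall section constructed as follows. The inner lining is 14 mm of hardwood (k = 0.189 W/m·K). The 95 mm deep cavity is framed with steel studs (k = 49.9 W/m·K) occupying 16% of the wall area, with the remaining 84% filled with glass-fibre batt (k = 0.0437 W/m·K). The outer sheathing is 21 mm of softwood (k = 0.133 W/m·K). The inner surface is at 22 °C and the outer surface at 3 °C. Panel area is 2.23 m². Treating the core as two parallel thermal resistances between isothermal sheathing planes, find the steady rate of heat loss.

Sheathing layers in series; stud and cavity paths in parallel between them.
R_inner = 0.014/(0.189×2.23) = 0.03322 K/W
R_stud  = 0.095/(49.9×0.16×2.23) = 0.005336 K/W
R_cav   = 0.095/(0.0437×0.84×2.23) = 1.161 K/W
1/R_core = 1/R_stud + 1/R_cav → R_core = 0.005311 K/W
R_outer = 0.021/(0.133×2.23) = 0.0708 K/W
R_total = 0.1093 K/W
Q = ΔT/R_total = 19/0.1093

Q ≈ 174 W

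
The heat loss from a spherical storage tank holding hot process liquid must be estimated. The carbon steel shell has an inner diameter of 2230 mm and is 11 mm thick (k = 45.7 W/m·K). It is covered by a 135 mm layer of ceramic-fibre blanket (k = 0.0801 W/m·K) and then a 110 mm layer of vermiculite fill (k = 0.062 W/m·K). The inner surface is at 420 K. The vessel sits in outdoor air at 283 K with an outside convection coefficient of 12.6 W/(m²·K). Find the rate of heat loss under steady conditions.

Q ≈ 763 W

Spherical conduction: R = (1/r_in − 1/r_out)/(4πk) per layer; series-sum.
R_carbon steel shell = (1/1.115 − 1/1.126)/(4π×45.7) = 1.526×10^-5 K/W
R_ceramic-fibre blanket = (1/1.126 − 1/1.261)/(4π×0.0801) = 0.09446 K/W
R_vermiculite fill = (1/1.261 − 1/1.371)/(4π×0.062) = 0.08167 K/W
R_outer film = 1/(h·4πr_o²) = 1/(12.6×4π×1.371²) = 0.00336 K/W
R_total = 0.1795 K/W
Q = ΔT/R_total = 137/0.1795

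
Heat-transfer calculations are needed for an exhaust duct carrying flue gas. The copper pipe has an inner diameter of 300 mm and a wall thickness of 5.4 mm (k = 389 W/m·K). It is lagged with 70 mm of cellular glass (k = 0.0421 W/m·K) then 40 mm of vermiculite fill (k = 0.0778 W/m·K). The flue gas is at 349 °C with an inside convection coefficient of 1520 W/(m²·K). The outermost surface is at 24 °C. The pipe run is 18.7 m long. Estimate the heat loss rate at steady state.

For a radial system each layer contributes R = ln(r_out/r_in)/(2πkL); films add R = 1/(hA).
R_inner film = 1/(h_i·2πr₁L) = 1/(1520×2π×0.15×18.7) = 3.733×10^-5 K/W
R_copper pipe wall = ln(155.4/150)/(2π×389×18.7) = 7.738×10^-7 K/W
R_cellular glass = ln(225.4/155.4)/(2π×0.0421×18.7) = 0.07518 K/W
R_vermiculite fill = ln(265.4/225.4)/(2π×0.0778×18.7) = 0.01787 K/W
R_total = 0.09309 K/W
Q = ΔT/R_total = 325/0.09309

Q ≈ 3490 W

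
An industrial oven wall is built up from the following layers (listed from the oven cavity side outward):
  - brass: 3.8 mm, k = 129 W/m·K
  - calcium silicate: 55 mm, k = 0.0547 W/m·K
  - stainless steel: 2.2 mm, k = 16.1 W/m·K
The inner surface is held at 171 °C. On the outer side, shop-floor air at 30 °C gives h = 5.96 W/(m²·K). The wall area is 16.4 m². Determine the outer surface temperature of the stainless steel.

Using the resistance-network approach (series):
R_brass = L/(kA) = 0.0038/(129×16.4) = 1.796×10^-6 K/W
R_calcium silicate = L/(kA) = 0.055/(0.0547×16.4) = 0.06131 K/W
R_stainless steel = L/(kA) = 0.0022/(16.1×16.4) = 8.332×10^-6 K/W
R_outer film = 1/(h_o·A) = 1/(5.96×16.4) = 0.01023 K/W
R_total = 0.07155 K/W;  Q = ΔT/R_total = 141/0.07155 = 1971 W
T_interface = T_inner − Q·ΣR(inner→interface) = 171 − 1970×0.06132

T ≈ 50.2 °C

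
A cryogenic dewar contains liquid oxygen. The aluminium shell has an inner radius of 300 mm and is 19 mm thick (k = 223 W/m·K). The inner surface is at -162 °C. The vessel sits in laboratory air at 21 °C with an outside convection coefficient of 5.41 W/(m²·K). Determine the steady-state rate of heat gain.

Q ≈ 1270 W

Radial (spherical) resistances in series:
R_aluminium shell = (1/0.3 − 1/0.319)/(4π×223) = 7.085×10^-5 K/W
R_outer film = 1/(h·4πr_o²) = 1/(5.41×4π×0.319²) = 0.1445 K/W
R_total = 0.1446 K/W
Q = ΔT/R_total = 183/0.1446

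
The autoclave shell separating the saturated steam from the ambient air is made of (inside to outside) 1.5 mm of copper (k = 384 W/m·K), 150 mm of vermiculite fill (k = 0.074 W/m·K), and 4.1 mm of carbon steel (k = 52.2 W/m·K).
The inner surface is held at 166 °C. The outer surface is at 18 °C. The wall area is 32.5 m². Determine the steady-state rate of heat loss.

Using the resistance-network approach (series):
R_copper = L/(kA) = 0.0015/(384×32.5) = 1.202×10^-7 K/W
R_vermiculite fill = L/(kA) = 0.15/(0.074×32.5) = 0.06237 K/W
R_carbon steel = L/(kA) = 0.0041/(52.2×32.5) = 2.417×10^-6 K/W
R_total = 0.06237 K/W
Q = ΔT / R_total = 148 / 0.06237

Q ≈ 2370 W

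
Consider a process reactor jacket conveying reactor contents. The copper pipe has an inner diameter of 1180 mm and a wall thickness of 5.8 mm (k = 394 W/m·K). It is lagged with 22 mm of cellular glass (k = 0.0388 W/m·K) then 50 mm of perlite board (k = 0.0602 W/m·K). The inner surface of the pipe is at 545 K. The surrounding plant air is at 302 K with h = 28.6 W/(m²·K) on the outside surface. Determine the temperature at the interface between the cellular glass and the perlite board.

Treating each annulus and film as a series resistance:
R_copper pipe wall = ln(595.8/590)/(2π×394×1) = 3.952×10^-6 K/W
R_cellular glass = ln(617.8/595.8)/(2π×0.0388×1) = 0.1487 K/W
R_perlite board = ln(667.8/617.8)/(2π×0.0602×1) = 0.2057 K/W
R_outer film = 1/(h_o·2πr_oL) = 1/(28.6×2π×0.6678×1) = 0.008333 K/W
R_total = 0.3628 K/W
Q = ΔT/R_total = 243/0.3628
Q = 670 W/m
T_interface = T_inner − Q·ΣR(inner→interface) = 545 − 670×0.1487

T ≈ 445 K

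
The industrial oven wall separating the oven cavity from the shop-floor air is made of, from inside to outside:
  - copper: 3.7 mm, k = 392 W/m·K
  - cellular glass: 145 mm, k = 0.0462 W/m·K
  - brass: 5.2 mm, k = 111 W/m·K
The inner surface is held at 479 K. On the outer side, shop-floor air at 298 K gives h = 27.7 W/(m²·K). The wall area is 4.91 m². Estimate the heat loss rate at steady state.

Q ≈ 280 W

Using the resistance-network approach (series):
R_copper = L/(kA) = 0.0037/(392×4.91) = 1.922×10^-6 K/W
R_cellular glass = L/(kA) = 0.145/(0.0462×4.91) = 0.6392 K/W
R_brass = L/(kA) = 0.0052/(111×4.91) = 9.541×10^-6 K/W
R_outer film = 1/(h_o·A) = 1/(27.7×4.91) = 0.007353 K/W
R_total = 0.6466 K/W
Q = ΔT / R_total = 181 / 0.6466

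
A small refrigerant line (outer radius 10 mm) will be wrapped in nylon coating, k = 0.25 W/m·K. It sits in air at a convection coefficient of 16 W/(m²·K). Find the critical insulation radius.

For a cylinder r_cr = k/h = 0.25/16
r_cr = 15.6 mm; since the bare radius (10 mm) is below r_cr, adding a thin layer of insulation will *increase* heat loss.

r_cr ≈ 15.6 mm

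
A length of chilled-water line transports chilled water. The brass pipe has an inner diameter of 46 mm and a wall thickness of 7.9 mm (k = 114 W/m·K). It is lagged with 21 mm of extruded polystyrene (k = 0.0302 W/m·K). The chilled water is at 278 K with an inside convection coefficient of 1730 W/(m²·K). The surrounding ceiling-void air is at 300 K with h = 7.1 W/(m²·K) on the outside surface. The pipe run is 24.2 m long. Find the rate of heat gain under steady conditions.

For a radial system each layer contributes R = ln(r_out/r_in)/(2πkL); films add R = 1/(hA).
R_inner film = 1/(h_i·2πr₁L) = 1/(1730×2π×0.023×24.2) = 1.653×10^-4 K/W
R_brass pipe wall = ln(30.9/23)/(2π×114×24.2) = 1.703×10^-5 K/W
R_extruded polystyrene = ln(51.9/30.9)/(2π×0.0302×24.2) = 0.1129 K/W
R_outer film = 1/(h_o·2πr_oL) = 1/(7.1×2π×0.0519×24.2) = 0.01785 K/W
R_total = 0.131 K/W
Q = ΔT/R_total = 22/0.131

Q ≈ 168 W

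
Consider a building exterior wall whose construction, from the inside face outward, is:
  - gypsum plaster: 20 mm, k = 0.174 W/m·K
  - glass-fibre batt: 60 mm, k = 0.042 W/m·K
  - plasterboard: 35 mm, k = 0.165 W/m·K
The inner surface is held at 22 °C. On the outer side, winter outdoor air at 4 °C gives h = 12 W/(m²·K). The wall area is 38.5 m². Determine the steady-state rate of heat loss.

Q ≈ 377 W

Using the resistance-network approach (series):
R_gypsum plaster = L/(kA) = 0.02/(0.174×38.5) = 0.002986 K/W
R_glass-fibre batt = L/(kA) = 0.06/(0.042×38.5) = 0.03711 K/W
R_plasterboard = L/(kA) = 0.035/(0.165×38.5) = 0.00551 K/W
R_outer film = 1/(h_o·A) = 1/(12×38.5) = 0.002165 K/W
R_total = 0.04777 K/W
Q = ΔT / R_total = 18 / 0.04777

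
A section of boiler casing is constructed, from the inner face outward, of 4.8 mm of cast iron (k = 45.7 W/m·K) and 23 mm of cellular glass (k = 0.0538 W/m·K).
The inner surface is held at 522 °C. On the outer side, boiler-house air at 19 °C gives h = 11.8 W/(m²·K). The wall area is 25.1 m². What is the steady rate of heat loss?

Using the resistance-network approach (series):
R_cast iron = L/(kA) = 0.0048/(45.7×25.1) = 4.185×10^-6 K/W
R_cellular glass = L/(kA) = 0.023/(0.0538×25.1) = 0.01703 K/W
R_outer film = 1/(h_o·A) = 1/(11.8×25.1) = 0.003376 K/W
R_total = 0.02041 K/W
Q = ΔT / R_total = 503 / 0.02041

Q ≈ 24600 W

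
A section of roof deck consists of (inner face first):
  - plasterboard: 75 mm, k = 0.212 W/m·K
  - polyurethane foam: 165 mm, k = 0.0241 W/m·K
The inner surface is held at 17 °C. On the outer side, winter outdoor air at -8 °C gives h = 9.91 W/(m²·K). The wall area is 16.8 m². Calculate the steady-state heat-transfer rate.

Q ≈ 57.5 W

Thermal resistances in series:
R_plasterboard = L/(kA) = 0.075/(0.212×16.8) = 0.02106 K/W
R_polyurethane foam = L/(kA) = 0.165/(0.0241×16.8) = 0.4075 K/W
R_outer film = 1/(h_o·A) = 1/(9.91×16.8) = 0.006006 K/W
R_total = 0.4346 K/W
Q = ΔT / R_total = 25 / 0.4346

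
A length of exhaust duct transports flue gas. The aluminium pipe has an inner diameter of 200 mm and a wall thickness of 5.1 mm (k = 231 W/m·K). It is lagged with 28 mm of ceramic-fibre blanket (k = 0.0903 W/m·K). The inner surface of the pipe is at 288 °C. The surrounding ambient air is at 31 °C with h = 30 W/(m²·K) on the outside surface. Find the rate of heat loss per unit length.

q′ ≈ 563 W/m

Cylindrical conduction, so R = ln(r₂/r₁)/(2πkL) per layer, in series:
R_aluminium pipe wall = ln(105.1/100)/(2π×231×1) = 3.427×10^-5 K/W
R_ceramic-fibre blanket = ln(133.1/105.1)/(2π×0.0903×1) = 0.4163 K/W
R_outer film = 1/(h_o·2πr_oL) = 1/(30×2π×0.1331×1) = 0.03986 K/W
R_total = 0.4562 K/W
Q = ΔT/R_total = 257/0.4562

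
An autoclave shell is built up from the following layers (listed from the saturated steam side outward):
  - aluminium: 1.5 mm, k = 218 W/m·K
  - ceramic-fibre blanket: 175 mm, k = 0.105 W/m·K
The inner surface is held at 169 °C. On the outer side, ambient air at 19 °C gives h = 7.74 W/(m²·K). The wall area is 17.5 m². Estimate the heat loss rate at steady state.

Treating each layer as a thermal resistance in series:
R_aluminium = L/(kA) = 0.0015/(218×17.5) = 3.932×10^-7 K/W
R_ceramic-fibre blanket = L/(kA) = 0.175/(0.105×17.5) = 0.09524 K/W
R_outer film = 1/(h_o·A) = 1/(7.74×17.5) = 0.007383 K/W
R_total = 0.1026 K/W
Q = ΔT / R_total = 150 / 0.1026

Q ≈ 1460 W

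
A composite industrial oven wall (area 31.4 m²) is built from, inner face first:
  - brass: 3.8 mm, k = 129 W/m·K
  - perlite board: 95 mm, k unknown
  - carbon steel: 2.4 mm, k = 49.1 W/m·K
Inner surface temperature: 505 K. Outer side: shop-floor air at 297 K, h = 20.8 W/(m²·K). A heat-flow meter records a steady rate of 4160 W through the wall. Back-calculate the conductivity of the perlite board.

k ≈ 0.0624 W/(m·K)

Thermal resistances in series:
R_brass = L/(kA) = 0.0038/(129×31.4) = 9.381×10^-7 K/W
R_carbon steel = L/(kA) = 0.0024/(49.1×31.4) = 1.557×10^-6 K/W
R_outer film = 1/(h_o·A) = 1/(20.8×31.4) = 0.001531 K/W
Sum of known resistances R_other = 0.001534 K/W
Total R = ΔT/Q = 208/4160 = 0.05 K/W
R_perlite board = R_total − R_other = 0.04847 K/W
k = L/(R·A) = 0.095/(0.04847×31.4)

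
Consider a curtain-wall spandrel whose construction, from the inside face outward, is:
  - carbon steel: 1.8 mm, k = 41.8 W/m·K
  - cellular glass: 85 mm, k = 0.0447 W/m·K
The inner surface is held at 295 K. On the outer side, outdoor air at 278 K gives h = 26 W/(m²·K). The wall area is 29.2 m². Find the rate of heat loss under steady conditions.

Q ≈ 256 W

Treating each layer as a thermal resistance in series:
R_carbon steel = L/(kA) = 0.0018/(41.8×29.2) = 1.475×10^-6 K/W
R_cellular glass = L/(kA) = 0.085/(0.0447×29.2) = 0.06512 K/W
R_outer film = 1/(h_o·A) = 1/(26×29.2) = 0.001317 K/W
R_total = 0.06644 K/W
Q = ΔT / R_total = 17 / 0.06644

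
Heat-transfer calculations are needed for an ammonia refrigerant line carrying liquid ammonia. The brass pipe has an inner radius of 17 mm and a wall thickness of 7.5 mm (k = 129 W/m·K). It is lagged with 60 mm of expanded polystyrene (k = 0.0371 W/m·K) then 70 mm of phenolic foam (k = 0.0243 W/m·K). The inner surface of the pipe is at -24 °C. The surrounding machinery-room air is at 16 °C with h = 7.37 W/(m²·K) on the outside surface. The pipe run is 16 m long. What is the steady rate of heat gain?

Q ≈ 68.1 W

For a radial system each layer contributes R = ln(r_out/r_in)/(2πkL); films add R = 1/(hA).
R_brass pipe wall = ln(24.5/17)/(2π×129×16) = 2.818×10^-5 K/W
R_expanded polystyrene = ln(84.5/24.5)/(2π×0.0371×16) = 0.332 K/W
R_phenolic foam = ln(154.5/84.5)/(2π×0.0243×16) = 0.247 K/W
R_outer film = 1/(h_o·2πr_oL) = 1/(7.37×2π×0.1545×16) = 0.008736 K/W
R_total = 0.5877 K/W
Q = ΔT/R_total = 40/0.5877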